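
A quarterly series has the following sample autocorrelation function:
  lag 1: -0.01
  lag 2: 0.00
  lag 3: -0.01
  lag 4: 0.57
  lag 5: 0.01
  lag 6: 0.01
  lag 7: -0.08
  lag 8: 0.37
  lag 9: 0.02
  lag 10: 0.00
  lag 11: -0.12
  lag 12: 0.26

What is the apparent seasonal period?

4

The largest autocorrelation is r_4 = 0.57, with weaker echoes at lags 8 (0.37) and 12 (0.26); the remaining lags stay at or below 0.02.
The dominant spike at lag 4 indicates a seasonal period of 4.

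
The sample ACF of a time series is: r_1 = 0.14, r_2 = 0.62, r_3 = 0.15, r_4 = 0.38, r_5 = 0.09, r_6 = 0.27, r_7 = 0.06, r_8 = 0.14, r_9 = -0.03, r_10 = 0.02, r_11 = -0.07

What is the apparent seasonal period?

2

The largest autocorrelation is r_2 = 0.62, with weaker echoes at lags 4 (0.38) and 6 (0.27); the remaining lags stay at or below 0.15.
The dominant spike at lag 2 indicates a seasonal period of 2.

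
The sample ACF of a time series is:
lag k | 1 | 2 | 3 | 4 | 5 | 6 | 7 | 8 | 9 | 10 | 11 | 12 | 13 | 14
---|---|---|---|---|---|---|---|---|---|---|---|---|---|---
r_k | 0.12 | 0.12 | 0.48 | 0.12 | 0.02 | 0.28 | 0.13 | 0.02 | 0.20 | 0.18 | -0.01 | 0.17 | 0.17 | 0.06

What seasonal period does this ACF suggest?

3

The largest autocorrelation is r_3 = 0.48, with weaker echoes at lags 6 (0.28) and 9 (0.20); the remaining lags stay at or below 0.18.
The dominant spike at lag 3 indicates a seasonal period of 3.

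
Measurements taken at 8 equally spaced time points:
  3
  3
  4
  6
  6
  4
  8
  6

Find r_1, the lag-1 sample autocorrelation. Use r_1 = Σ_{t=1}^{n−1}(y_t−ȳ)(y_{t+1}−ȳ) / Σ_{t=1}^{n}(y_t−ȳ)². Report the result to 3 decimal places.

0.227

Mean ȳ = (3 + 3 + 4 + 6 + 6 + 4 + 8 + 6)/8 = 5.0000
Numerator Σ_{t=1}^{7}(y_t−ȳ)(y_{t+1}−ȳ) = 5.0000
Denominator Σ(y_t−ȳ)² = 22.0000
r_1 = 5.0000 / 22.0000 = 0.227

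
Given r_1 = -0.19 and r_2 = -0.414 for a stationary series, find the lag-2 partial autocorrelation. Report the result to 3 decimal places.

-0.467

φ_{22} = (r_2 − r_1²) / (1 − r_1²)
r_1² = (-0.19)² = 0.0361
Numerator = -0.414 − 0.0361 = -0.4501; denominator = 1 − 0.0361 = 0.9639
φ_{22} = -0.4501 / 0.9639 = -0.467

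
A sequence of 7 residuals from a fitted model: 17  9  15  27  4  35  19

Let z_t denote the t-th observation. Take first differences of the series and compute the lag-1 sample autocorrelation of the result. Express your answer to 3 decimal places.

First differences Δz: -8, 6, 12, -23, 31, -16
Mean of differences = 0.3333
Numerator Σ(Δz_t−Δz̄)(Δz_{t+1}−Δz̄) = -1469.7778
Denominator Σ(Δz_t−Δz̄)² = 1989.3333
r_1(Δz) = -1469.7778 / 1989.3333 = -0.739

-0.739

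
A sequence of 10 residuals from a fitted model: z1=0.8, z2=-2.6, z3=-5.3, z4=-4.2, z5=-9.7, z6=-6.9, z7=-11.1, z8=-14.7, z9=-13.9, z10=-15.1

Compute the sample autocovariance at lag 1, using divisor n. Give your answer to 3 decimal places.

16.155

Mean z̄ = (0.8 − 2.6 − 5.3 − 4.2 − 9.7 − 6.9 − 11.1 − 14.7 − 13.9 − 15.1)/10 = -8.2700
Σ_{t=1}^{9}(z_t−z̄)(z_{t+1}−z̄) = 161.5491
γ_1 = 161.5491 / 10 = 16.155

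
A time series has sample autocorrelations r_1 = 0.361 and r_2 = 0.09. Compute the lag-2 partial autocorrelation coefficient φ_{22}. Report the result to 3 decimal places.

-0.046

φ_{22} = (r_2 − r_1²) / (1 − r_1²)
r_1² = (0.361)² = 0.130321
Numerator = 0.09 − 0.1303 = -0.0403; denominator = 1 − 0.1303 = 0.8697
φ_{22} = -0.0403 / 0.8697 = -0.046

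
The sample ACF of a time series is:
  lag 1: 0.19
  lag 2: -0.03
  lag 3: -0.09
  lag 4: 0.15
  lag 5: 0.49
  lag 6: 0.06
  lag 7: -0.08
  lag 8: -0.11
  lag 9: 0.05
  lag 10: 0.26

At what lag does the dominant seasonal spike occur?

The largest autocorrelation is r_5 = 0.49, with a weaker echo at lag 10 (0.26); the remaining lags stay at or below 0.19.
The dominant spike at lag 5 indicates a seasonal period of 5.

5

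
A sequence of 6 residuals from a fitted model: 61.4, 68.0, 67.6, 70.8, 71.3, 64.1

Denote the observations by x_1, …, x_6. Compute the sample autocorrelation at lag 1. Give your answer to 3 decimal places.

Mean x̄ = (61.4 + 68.0 + 67.6 + 70.8 + 71.3 + 64.1)/6 = 67.2000
Σ(x_t−x̄)(x_{t+1}−x̄) = (-4.6400) + (0.3200) + (1.4400) + (14.7600) + (-12.7100) = -0.8300
Denominator Σ(x_t−x̄)² = 73.8200
r_1 = -0.8300 / 73.8200 = -0.011

-0.011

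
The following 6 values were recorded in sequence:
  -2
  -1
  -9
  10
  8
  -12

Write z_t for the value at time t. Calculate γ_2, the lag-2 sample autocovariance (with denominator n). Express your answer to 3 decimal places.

-30.833

Mean z̄ = (-2 − 1 − 9 + 10 + 8 − 12)/6 = -1.0000
Deviations: -1.0000, 0.0000, -8.0000, 11.0000, 9.0000, -11.0000
Σ_{t=1}^{4}(z_t−z̄)(z_{t+2}−z̄) = -185.0000
γ_2 = -185.0000 / 6 = -30.833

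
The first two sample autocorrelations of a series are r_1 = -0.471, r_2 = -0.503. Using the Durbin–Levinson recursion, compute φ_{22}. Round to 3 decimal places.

-0.931

φ_{22} = (r_2 − r_1²) / (1 − r_1²)
r_1² = (-0.471)² = 0.221841
Numerator = -0.503 − 0.2218 = -0.7248; denominator = 1 − 0.2218 = 0.7782
φ_{22} = -0.7248 / 0.7782 = -0.931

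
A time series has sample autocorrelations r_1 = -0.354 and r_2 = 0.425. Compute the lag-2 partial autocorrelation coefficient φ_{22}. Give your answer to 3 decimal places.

φ_{22} = (r_2 − r_1²) / (1 − r_1²)
r_1² = (-0.354)² = 0.125316
Numerator = 0.425 − 0.1253 = 0.2997; denominator = 1 − 0.1253 = 0.8747
φ_{22} = 0.2997 / 0.8747 = 0.343

0.343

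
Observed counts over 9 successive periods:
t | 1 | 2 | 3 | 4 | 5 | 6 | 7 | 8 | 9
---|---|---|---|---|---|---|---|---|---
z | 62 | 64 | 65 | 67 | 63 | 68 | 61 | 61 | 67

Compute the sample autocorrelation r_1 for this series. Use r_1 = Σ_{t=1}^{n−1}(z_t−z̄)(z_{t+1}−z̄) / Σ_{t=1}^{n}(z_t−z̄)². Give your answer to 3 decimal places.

Mean z̄ = (62 + 64 + 65 + 67 + 63 + 68 + 61 + 61 + 67)/9 = 64.2222
Numerator Σ_{t=1}^{8}(z_t−z̄)(z_{t+1}−z̄) = -16.2716
Denominator Σ(z_t−z̄)² = 57.5556
r_1 = -16.2716 / 57.5556 = -0.283

-0.283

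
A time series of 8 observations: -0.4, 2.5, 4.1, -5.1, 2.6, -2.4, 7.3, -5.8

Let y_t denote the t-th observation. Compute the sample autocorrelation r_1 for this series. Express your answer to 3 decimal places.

Mean ȳ = (-0.4 + 2.5 + 4.1 − 5.1 + 2.6 − 2.4 + 7.3 − 5.8)/8 = 0.3500
Deviations from mean: -0.7500, 2.1500, 3.7500, -5.4500, 2.2500, -2.7500, 6.9500, -6.1500
Σ(y_t−ȳ)(y_{t+1}−ȳ) = (-1.6125) + (8.0625) + (-20.4375) + (-12.2625) + (-6.1875) + (-19.1125) + (-42.7425) = -94.2925
Denominator Σ(y_t−ȳ)² = 147.7000
r_1 = -94.2925 / 147.7000 = -0.638

-0.638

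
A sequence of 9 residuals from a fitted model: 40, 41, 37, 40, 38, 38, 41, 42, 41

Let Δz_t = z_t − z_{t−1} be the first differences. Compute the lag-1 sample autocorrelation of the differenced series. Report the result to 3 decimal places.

First differences Δz: 1, -4, 3, -2, 0, 3, 1, -1
Mean of differences = 0.1250
Numerator Σ(Δz_t−Δz̄)(Δz_{t+1}−Δz̄) = -20.1406
Denominator Σ(Δz_t−Δz̄)² = 40.8750
r_1(Δz) = -20.1406 / 40.8750 = -0.493

-0.493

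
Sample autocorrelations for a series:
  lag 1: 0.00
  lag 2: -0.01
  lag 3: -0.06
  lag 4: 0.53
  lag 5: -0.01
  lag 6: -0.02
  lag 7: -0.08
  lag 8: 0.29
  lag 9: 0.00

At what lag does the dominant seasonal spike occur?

4

The largest autocorrelation is r_4 = 0.53, with a weaker echo at lag 8 (0.29); the remaining lags stay at or below 0.00.
The dominant spike at lag 4 indicates a seasonal period of 4.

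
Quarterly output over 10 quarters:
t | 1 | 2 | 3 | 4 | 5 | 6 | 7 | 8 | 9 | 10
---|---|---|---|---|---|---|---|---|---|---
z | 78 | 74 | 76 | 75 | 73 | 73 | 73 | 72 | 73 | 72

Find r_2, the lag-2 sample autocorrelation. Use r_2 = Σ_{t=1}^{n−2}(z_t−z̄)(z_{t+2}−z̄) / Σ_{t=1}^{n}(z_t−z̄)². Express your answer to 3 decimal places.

0.388

Mean z̄ = (78 + 74 + 76 + 75 + 73 + 73 + 73 + 72 + 73 + 72)/10 = 73.9000
Numerator Σ_{t=1}^{8}(z_t−z̄)(z_{t+2}−z̄) = 12.7800
Denominator Σ(z_t−z̄)² = 32.9000
r_2 = 12.7800 / 32.9000 = 0.388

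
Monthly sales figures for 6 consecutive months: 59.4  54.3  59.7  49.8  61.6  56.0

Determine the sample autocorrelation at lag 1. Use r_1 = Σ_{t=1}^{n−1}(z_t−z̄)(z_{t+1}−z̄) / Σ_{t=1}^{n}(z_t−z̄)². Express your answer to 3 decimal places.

Mean z̄ = (59.4 + 54.3 + 59.7 + 49.8 + 61.6 + 56.0)/6 = 56.8000
Deviations from mean: 2.6000, -2.5000, 2.9000, -7.0000, 4.8000, -0.8000
Σ(z_t−z̄)(z_{t+1}−z̄) = (-6.5000) + (-7.2500) + (-20.3000) + (-33.6000) + (-3.8400) = -71.4900
Denominator Σ(z_t−z̄)² = 94.1000
r_1 = -71.4900 / 94.1000 = -0.760

-0.760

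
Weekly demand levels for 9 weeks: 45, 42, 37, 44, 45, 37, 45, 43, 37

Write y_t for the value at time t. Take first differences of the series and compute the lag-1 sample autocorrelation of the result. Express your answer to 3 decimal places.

-0.365

First differences Δy: -3, -5, 7, 1, -8, 8, -2, -6
Mean of differences = -1.0000
Numerator Σ(Δy_t−Δȳ)(Δy_{t+1}−Δȳ) = -89.0000
Denominator Σ(Δy_t−Δȳ)² = 244.0000
r_1(Δy) = -89.0000 / 244.0000 = -0.365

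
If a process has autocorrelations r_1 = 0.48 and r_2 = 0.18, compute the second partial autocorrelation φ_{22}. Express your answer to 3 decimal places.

-0.065

φ_{22} = (r_2 − r_1²) / (1 − r_1²)
r_1² = (0.48)² = 0.2304
Numerator = 0.18 − 0.2304 = -0.0504; denominator = 1 − 0.2304 = 0.7696
φ_{22} = -0.0504 / 0.7696 = -0.065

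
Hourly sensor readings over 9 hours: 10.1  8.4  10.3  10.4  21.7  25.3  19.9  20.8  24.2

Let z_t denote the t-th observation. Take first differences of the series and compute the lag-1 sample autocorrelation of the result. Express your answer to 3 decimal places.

First differences Δz: -1.7, 1.9, 0.1, 11.3, 3.6, -5.4, 0.9, 3.4
Mean of differences = 1.7625
Numerator Σ(Δz_t−Δz̄)(Δz_{t+1}−Δz̄) = -7.4314
Denominator Σ(Δz_t−Δz̄)² = 163.8388
r_1(Δz) = -7.4314 / 163.8388 = -0.045

-0.045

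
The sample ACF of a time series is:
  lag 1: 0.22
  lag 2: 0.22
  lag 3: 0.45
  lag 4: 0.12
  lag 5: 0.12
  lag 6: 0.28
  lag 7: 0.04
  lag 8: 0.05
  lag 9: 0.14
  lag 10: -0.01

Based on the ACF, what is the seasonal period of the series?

3

The largest autocorrelation is r_3 = 0.45, with a weaker echo at lag 6 (0.28); the remaining lags stay at or below 0.22.
The dominant spike at lag 3 indicates a seasonal period of 3.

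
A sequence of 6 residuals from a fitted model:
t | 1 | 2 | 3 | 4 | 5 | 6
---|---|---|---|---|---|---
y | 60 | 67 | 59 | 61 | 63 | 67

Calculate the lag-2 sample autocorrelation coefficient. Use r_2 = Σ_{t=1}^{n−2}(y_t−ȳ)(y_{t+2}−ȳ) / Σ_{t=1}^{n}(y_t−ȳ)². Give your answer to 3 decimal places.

Mean ȳ = (60 + 67 + 59 + 61 + 63 + 67)/6 = 62.8333
Numerator Σ_{t=1}^{4}(y_t−ȳ)(y_{t+2}−ȳ) = -5.0556
Denominator Σ(y_t−ȳ)² = 60.8333
r_2 = -5.0556 / 60.8333 = -0.083

-0.083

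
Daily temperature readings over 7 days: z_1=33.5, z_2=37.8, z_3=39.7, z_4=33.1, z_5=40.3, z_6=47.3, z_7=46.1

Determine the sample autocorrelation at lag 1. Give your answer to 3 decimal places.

0.330

Mean z̄ = (33.5 + 37.8 + 39.7 + 33.1 + 40.3 + 47.3 + 46.1)/7 = 39.6857
Deviations from mean: -6.1857, -1.8857, 0.0143, -6.5857, 0.6143, 7.6143, 6.4143
Σ(z_t−z̄)(z_{t+1}−z̄) = (11.6645) + (-0.0269) + (-0.0941) + (-4.0455) + (4.6773) + (48.8402) = 61.0155
Denominator Σ(z_t−z̄)² = 184.6886
r_1 = 61.0155 / 184.6886 = 0.330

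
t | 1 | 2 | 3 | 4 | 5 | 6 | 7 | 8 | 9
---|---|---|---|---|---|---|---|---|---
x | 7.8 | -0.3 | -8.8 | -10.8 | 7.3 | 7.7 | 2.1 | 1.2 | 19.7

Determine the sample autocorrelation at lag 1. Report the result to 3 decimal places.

Mean x̄ = (7.8 − 0.3 − 8.8 − 10.8 + 7.3 + 7.7 + 2.1 + 1.2 + 19.7)/9 = 2.8778
Numerator Σ_{t=1}^{8}(x_t−x̄)(x_{t+1}−x̄) = 111.3628
Denominator Σ(x_t−x̄)² = 686.9956
r_1 = 111.3628 / 686.9956 = 0.162

0.162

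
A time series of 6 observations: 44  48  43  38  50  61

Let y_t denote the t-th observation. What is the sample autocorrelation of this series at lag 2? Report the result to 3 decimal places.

Mean ȳ = (44 + 48 + 43 + 38 + 50 + 61)/6 = 47.3333
Σ(y_t−ȳ)(y_{t+2}−ȳ) = (14.4444) + (-6.2222) + (-11.5556) + (-127.5556) = -130.8889
Denominator Σ(y_t−ȳ)² = 311.3333
r_2 = -130.8889 / 311.3333 = -0.420

-0.420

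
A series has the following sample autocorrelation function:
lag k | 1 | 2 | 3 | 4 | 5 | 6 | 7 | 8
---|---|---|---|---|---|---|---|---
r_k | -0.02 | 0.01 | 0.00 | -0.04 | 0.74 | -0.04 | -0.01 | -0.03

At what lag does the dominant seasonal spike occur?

5

The largest autocorrelation is r_5 = 0.74; the remaining lags stay at or below 0.01.
The dominant spike at lag 5 indicates a seasonal period of 5.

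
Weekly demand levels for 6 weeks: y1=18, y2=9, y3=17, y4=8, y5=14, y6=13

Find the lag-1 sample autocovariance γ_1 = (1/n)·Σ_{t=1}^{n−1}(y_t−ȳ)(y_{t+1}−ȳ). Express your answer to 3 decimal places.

Mean ȳ = (18 + 9 + 17 + 8 + 14 + 13)/6 = 13.1667
Σ_{t=1}^{5}(y_t−ȳ)(y_{t+1}−ȳ) = -60.3611
γ_1 = -60.3611 / 6 = -10.060

-10.060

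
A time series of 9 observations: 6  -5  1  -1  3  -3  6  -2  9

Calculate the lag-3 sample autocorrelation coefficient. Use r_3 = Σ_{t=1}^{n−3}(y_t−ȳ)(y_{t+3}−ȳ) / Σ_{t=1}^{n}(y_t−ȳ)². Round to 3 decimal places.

-0.381

Mean ȳ = (6 − 5 + 1 − 1 + 3 − 3 + 6 − 2 + 9)/9 = 1.5556
Σ(y_t−ȳ)(y_{t+3}−ȳ) = (-11.3580) + (-9.4691) + (2.5309) + (-11.3580) + (-5.1358) + (-33.9136) = -68.7037
Denominator Σ(y_t−ȳ)² = 180.2222
r_3 = -68.7037 / 180.2222 = -0.381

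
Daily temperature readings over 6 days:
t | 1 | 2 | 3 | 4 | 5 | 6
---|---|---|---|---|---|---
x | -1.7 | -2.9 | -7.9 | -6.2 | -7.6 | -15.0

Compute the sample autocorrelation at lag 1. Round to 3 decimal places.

Mean x̄ = (-1.7 − 2.9 − 7.9 − 6.2 − 7.6 − 15.0)/6 = -6.8833
Deviations from mean: 5.1833, 3.9833, -1.0167, 0.6833, -0.7167, -8.1167
Σ(x_t−x̄)(x_{t+1}−x̄) = (20.6469) + (-4.0497) + (-0.6947) + (-0.4897) + (5.8169) = 21.2297
Denominator Σ(x_t−x̄)² = 110.6283
r_1 = 21.2297 / 110.6283 = 0.192

0.192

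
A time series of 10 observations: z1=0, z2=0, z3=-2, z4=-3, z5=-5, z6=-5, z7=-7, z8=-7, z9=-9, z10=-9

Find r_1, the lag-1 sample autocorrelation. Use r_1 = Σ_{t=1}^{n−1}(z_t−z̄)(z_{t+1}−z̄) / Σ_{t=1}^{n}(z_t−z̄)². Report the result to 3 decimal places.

0.718

Mean z̄ = (0 + 0 − 2 − 3 − 5 − 5 − 7 − 7 − 9 − 9)/10 = -4.7000
Numerator Σ_{t=1}^{9}(z_t−z̄)(z_{t+1}−z̄) = 73.3100
Denominator Σ(z_t−z̄)² = 102.1000
r_1 = 73.3100 / 102.1000 = 0.718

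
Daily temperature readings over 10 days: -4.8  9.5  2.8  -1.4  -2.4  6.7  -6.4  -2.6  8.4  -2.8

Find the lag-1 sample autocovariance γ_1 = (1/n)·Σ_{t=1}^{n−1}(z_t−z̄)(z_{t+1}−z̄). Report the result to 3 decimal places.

Mean z̄ = (-4.8 + 9.5 + 2.8 − 1.4 − 2.4 + 6.7 − 6.4 − 2.6 + 8.4 − 2.8)/10 = 0.7000
Σ_{t=1}^{9}(z_t−z̄)(z_{t+1}−z̄) = -117.9500
γ_1 = -117.9500 / 10 = -11.795

-11.795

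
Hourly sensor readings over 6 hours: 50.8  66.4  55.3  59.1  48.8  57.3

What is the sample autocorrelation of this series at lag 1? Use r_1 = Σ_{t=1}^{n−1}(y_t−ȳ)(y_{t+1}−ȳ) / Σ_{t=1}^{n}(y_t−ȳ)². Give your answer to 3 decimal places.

Mean ȳ = (50.8 + 66.4 + 55.3 + 59.1 + 48.8 + 57.3)/6 = 56.2833
Deviations from mean: -5.4833, 10.1167, -0.9833, 2.8167, -7.4833, 1.0167
Numerator Σ_{t=1}^{5}(y_t−ȳ)(y_{t+1}−ȳ) = -96.8769
Denominator Σ(y_t−ȳ)² = 198.3483
r_1 = -96.8769 / 198.3483 = -0.488

-0.488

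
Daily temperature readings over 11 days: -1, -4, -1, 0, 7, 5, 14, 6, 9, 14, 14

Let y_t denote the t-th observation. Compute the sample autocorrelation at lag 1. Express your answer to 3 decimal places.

0.582

Mean ȳ = (-1 − 4 − 1 + 0 + 7 + 5 + 14 + 6 + 9 + 14 + 14)/11 = 5.7273
Numerator Σ_{t=1}^{10}(y_t−ȳ)(y_{t+1}−ȳ) = 253.8347
Denominator Σ(y_t−ȳ)² = 436.1818
r_1 = 253.8347 / 436.1818 = 0.582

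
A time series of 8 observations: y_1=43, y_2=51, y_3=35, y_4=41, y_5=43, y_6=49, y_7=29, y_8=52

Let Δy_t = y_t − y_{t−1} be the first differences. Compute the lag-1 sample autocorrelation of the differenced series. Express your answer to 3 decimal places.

-0.574

First differences Δy: 8, -16, 6, 2, 6, -20, 23
Mean of differences = 1.2857
Numerator Σ(Δy_t−Δȳ)(Δy_{t+1}−Δȳ) = -753.3673
Denominator Σ(Δy_t−Δȳ)² = 1313.4286
r_1(Δy) = -753.3673 / 1313.4286 = -0.574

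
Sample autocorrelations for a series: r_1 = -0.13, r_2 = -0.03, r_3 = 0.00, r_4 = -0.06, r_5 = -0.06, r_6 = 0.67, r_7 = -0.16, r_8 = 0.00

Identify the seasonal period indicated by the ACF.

The largest autocorrelation is r_6 = 0.67; the remaining lags stay at or below 0.00.
The dominant spike at lag 6 indicates a seasonal period of 6.

6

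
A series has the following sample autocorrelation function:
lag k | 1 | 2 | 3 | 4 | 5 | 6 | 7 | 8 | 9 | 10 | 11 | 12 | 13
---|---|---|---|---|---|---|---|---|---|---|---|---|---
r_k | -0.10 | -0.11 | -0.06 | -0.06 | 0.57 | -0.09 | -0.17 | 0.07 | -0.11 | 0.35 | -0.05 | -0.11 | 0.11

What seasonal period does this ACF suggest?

The largest autocorrelation is r_5 = 0.57, with a weaker echo at lag 10 (0.35); the remaining lags stay at or below 0.11.
The dominant spike at lag 5 indicates a seasonal period of 5.

5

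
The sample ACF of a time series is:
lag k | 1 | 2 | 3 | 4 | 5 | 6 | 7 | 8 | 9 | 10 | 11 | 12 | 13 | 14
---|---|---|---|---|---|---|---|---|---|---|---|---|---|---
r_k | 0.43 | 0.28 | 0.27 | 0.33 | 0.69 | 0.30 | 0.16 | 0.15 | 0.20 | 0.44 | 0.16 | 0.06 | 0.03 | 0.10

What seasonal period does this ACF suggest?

5

The largest autocorrelation is r_5 = 0.69, with a weaker echo at lag 10 (0.44); the remaining lags stay at or below 0.43. The elevated value at lag 1 (0.43), dropping to 0.28 at lag 2, reflects decaying short-term dependence rather than seasonality.
The dominant spike at lag 5 indicates a seasonal period of 5.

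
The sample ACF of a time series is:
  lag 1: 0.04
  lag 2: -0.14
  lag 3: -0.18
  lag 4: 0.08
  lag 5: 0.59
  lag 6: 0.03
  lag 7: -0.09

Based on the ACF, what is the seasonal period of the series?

The largest autocorrelation is r_5 = 0.59; the remaining lags stay at or below 0.08.
The dominant spike at lag 5 indicates a seasonal period of 5.

5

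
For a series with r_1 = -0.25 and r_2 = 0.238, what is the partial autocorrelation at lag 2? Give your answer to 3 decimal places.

0.187

φ_{22} = (r_2 − r_1²) / (1 − r_1²)
r_1² = (-0.25)² = 0.0625
Numerator = 0.238 − 0.0625 = 0.1755; denominator = 1 − 0.0625 = 0.9375
φ_{22} = 0.1755 / 0.9375 = 0.187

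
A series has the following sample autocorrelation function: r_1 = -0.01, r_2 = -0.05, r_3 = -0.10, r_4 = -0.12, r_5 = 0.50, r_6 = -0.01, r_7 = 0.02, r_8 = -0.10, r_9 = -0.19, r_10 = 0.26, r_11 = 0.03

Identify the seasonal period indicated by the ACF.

5

The largest autocorrelation is r_5 = 0.50, with a weaker echo at lag 10 (0.26); the remaining lags stay at or below 0.03.
The dominant spike at lag 5 indicates a seasonal period of 5.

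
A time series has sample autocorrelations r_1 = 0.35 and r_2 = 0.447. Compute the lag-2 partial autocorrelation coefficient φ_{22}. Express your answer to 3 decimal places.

0.370

φ_{22} = (r_2 − r_1²) / (1 − r_1²)
r_1² = (0.35)² = 0.1225
Numerator = 0.447 − 0.1225 = 0.3245; denominator = 1 − 0.1225 = 0.8775
φ_{22} = 0.3245 / 0.8775 = 0.370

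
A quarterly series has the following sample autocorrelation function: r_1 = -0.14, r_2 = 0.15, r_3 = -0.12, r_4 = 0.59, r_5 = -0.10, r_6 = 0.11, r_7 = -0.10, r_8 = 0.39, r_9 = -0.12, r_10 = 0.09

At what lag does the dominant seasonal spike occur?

4

The largest autocorrelation is r_4 = 0.59, with a weaker echo at lag 8 (0.39); the remaining lags stay at or below 0.15.
The dominant spike at lag 4 indicates a seasonal period of 4.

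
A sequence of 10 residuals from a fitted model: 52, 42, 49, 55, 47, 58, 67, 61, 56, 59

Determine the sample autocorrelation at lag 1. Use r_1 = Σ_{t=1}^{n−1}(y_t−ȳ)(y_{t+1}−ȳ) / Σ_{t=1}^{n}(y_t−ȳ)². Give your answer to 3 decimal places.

Mean ȳ = (52 + 42 + 49 + 55 + 47 + 58 + 67 + 61 + 56 + 59)/10 = 54.6000
Numerator Σ_{t=1}^{9}(y_t−ȳ)(y_{t+1}−ȳ) = 208.8400
Denominator Σ(y_t−ȳ)² = 482.4000
r_1 = 208.8400 / 482.4000 = 0.433

0.433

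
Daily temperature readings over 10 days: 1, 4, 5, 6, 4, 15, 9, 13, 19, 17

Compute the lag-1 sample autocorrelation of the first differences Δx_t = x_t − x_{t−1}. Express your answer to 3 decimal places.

-0.641

First differences Δx: 3, 1, 1, -2, 11, -6, 4, 6, -2
Mean of differences = 1.7778
Numerator Σ(Δx_t−Δx̄)(Δx_{t+1}−Δx̄) = -127.8272
Denominator Σ(Δx_t−Δx̄)² = 199.5556
r_1(Δx) = -127.8272 / 199.5556 = -0.641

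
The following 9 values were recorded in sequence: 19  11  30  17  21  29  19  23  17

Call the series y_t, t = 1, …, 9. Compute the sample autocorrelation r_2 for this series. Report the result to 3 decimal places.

0.061

Mean ȳ = (19 + 11 + 30 + 17 + 21 + 29 + 19 + 23 + 17)/9 = 20.6667
Σ(y_t−ȳ)(y_{t+2}−ȳ) = (-15.5556) + (35.4444) + (3.1111) + (-30.5556) + (-0.5556) + (19.4444) + (6.1111) = 17.4444
Denominator Σ(y_t−ȳ)² = 288.0000
r_2 = 17.4444 / 288.0000 = 0.061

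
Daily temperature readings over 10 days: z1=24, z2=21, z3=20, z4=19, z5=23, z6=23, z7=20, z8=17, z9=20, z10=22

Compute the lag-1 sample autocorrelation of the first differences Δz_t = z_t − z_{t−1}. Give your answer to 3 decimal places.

0.100

First differences Δz: -3, -1, -1, 4, 0, -3, -3, 3, 2
Mean of differences = -0.2222
Numerator Σ(Δz_t−Δz̄)(Δz_{t+1}−Δz̄) = 5.7284
Denominator Σ(Δz_t−Δz̄)² = 57.5556
r_1(Δz) = 5.7284 / 57.5556 = 0.100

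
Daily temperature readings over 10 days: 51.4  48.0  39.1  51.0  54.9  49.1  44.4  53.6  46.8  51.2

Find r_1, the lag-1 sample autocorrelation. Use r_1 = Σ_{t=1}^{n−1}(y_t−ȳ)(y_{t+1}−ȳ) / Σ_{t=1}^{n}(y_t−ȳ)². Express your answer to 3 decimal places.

Mean ȳ = (51.4 + 48.0 + 39.1 + 51.0 + 54.9 + 49.1 + 44.4 + 53.6 + 46.8 + 51.2)/10 = 48.9500
Numerator Σ_{t=1}^{9}(y_t−ȳ)(y_{t+1}−ȳ) = -36.7475
Denominator Σ(y_t−ȳ)² = 195.5650
r_1 = -36.7475 / 195.5650 = -0.188

-0.188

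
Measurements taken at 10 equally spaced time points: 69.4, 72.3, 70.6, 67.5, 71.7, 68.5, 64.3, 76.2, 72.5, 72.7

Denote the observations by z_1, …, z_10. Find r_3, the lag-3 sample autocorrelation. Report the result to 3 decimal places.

Mean z̄ = (69.4 + 72.3 + 70.6 + 67.5 + 71.7 + 68.5 + 64.3 + 76.2 + 72.5 + 72.7)/10 = 70.5700
Σ(z_t−z̄)(z_{t+3}−z̄) = (3.5919) + (1.9549) + (-0.0621) + (19.2489) + (6.3619) + (-3.9951) + (-13.3551) = 13.7453
Denominator Σ(z_t−z̄)² = 98.6210
r_3 = 13.7453 / 98.6210 = 0.139

0.139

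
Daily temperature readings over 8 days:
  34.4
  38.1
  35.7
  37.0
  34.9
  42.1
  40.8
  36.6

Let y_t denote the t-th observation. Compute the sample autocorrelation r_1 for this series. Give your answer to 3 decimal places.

Mean ȳ = (34.4 + 38.1 + 35.7 + 37.0 + 34.9 + 42.1 + 40.8 + 36.6)/8 = 37.4500
Deviations from mean: -3.0500, 0.6500, -1.7500, -0.4500, -2.5500, 4.6500, 3.3500, -0.8500
Numerator Σ_{t=1}^{7}(y_t−ȳ)(y_{t+1}−ȳ) = -0.3125
Denominator Σ(y_t−ȳ)² = 53.0600
r_1 = -0.3125 / 53.0600 = -0.006

-0.006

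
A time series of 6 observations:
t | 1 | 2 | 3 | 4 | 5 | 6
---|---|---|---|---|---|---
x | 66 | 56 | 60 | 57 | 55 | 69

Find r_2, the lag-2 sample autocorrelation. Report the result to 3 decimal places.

Mean x̄ = (66 + 56 + 60 + 57 + 55 + 69)/6 = 60.5000
Numerator Σ_{t=1}^{4}(x_t−x̄)(x_{t+2}−x̄) = -14.0000
Denominator Σ(x_t−x̄)² = 165.5000
r_2 = -14.0000 / 165.5000 = -0.085

-0.085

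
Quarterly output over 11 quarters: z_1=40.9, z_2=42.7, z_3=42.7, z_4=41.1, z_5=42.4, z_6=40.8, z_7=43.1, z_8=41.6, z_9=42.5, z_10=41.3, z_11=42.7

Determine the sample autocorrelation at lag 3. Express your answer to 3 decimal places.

-0.332

Mean z̄ = (40.9 + 42.7 + 42.7 + 41.1 + 42.4 + 40.8 + 43.1 + 41.6 + 42.5 + 41.3 + 42.7)/11 = 41.9818
Numerator Σ_{t=1}^{8}(z_t−z̄)(z_{t+3}−z̄) = -2.3892
Denominator Σ(z_t−z̄)² = 7.1964
r_3 = -2.3892 / 7.1964 = -0.332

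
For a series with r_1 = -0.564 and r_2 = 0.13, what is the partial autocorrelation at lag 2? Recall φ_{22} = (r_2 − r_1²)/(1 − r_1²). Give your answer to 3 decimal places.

-0.276

φ_{22} = (r_2 − r_1²) / (1 − r_1²)
r_1² = (-0.564)² = 0.318096
Numerator = 0.13 − 0.3181 = -0.1881; denominator = 1 − 0.3181 = 0.6819
φ_{22} = -0.1881 / 0.6819 = -0.276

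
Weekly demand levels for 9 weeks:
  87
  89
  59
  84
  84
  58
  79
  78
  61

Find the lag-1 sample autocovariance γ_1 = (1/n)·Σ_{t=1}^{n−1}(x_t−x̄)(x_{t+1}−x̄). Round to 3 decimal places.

-41.429

Mean x̄ = (87 + 89 + 59 + 84 + 84 + 58 + 79 + 78 + 61)/9 = 75.4444
Σ_{t=1}^{8}(x_t−x̄)(x_{t+1}−x̄) = -372.8642
γ_1 = -372.8642 / 9 = -41.429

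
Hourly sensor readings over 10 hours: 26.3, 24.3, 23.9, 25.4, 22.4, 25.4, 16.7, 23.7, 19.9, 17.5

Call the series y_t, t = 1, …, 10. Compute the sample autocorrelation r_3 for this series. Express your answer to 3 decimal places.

0.188

Mean ȳ = (26.3 + 24.3 + 23.9 + 25.4 + 22.4 + 25.4 + 16.7 + 23.7 + 19.9 + 17.5)/10 = 22.5500
Σ(y_t−ȳ)(y_{t+3}−ȳ) = (10.6875) + (-0.2625) + (3.8475) + (-16.6725) + (-0.1725) + (-7.5525) + (29.5425) = 19.4175
Denominator Σ(y_t−ȳ)² = 103.2850
r_3 = 19.4175 / 103.2850 = 0.188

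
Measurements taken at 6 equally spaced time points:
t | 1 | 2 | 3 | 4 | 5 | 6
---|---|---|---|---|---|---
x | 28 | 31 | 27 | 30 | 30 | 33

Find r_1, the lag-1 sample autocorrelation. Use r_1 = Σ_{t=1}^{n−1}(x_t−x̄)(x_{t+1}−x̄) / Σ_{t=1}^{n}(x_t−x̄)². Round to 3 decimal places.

-0.235

Mean x̄ = (28 + 31 + 27 + 30 + 30 + 33)/6 = 29.8333
Deviations from mean: -1.8333, 1.1667, -2.8333, 0.1667, 0.1667, 3.1667
Numerator Σ_{t=1}^{5}(x_t−x̄)(x_{t+1}−x̄) = -5.3611
Denominator Σ(x_t−x̄)² = 22.8333
r_1 = -5.3611 / 22.8333 = -0.235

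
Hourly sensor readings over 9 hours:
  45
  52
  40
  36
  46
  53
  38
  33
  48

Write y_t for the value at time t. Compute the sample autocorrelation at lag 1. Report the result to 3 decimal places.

Mean ȳ = (45 + 52 + 40 + 36 + 46 + 53 + 38 + 33 + 48)/9 = 43.4444
Numerator Σ_{t=1}^{8}(y_t−ȳ)(y_{t+1}−ȳ) = -27.8642
Denominator Σ(y_t−ȳ)² = 400.2222
r_1 = -27.8642 / 400.2222 = -0.070

-0.070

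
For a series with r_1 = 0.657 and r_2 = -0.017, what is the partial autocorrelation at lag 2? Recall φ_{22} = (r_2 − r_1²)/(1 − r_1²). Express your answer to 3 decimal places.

-0.789

φ_{22} = (r_2 − r_1²) / (1 − r_1²)
r_1² = (0.657)² = 0.431649
Numerator = -0.017 − 0.4316 = -0.4486; denominator = 1 − 0.4316 = 0.5684
φ_{22} = -0.4486 / 0.5684 = -0.789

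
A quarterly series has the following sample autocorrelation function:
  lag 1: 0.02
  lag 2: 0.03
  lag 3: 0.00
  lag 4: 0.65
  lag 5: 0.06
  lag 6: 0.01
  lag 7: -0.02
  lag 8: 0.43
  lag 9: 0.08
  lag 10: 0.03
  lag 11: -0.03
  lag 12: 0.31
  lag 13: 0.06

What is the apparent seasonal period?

The largest autocorrelation is r_4 = 0.65, with weaker echoes at lags 8 (0.43) and 12 (0.31); the remaining lags stay at or below 0.08.
The dominant spike at lag 4 indicates a seasonal period of 4.

4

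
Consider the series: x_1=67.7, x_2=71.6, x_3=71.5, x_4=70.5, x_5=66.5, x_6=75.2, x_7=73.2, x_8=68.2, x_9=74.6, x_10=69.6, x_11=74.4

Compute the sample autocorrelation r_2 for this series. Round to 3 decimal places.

-0.050

Mean x̄ = (67.7 + 71.6 + 71.5 + 70.5 + 66.5 + 75.2 + 73.2 + 68.2 + 74.6 + 69.6 + 74.4)/11 = 71.1818
Numerator Σ_{t=1}^{9}(x_t−x̄)(x_{t+2}−x̄) = -4.4370
Denominator Σ(x_t−x̄)² = 88.4364
r_2 = -4.4370 / 88.4364 = -0.050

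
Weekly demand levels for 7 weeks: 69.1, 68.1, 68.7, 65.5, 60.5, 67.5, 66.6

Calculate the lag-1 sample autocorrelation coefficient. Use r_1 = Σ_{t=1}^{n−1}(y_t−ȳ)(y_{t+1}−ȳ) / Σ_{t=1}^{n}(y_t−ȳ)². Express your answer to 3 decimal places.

Mean ȳ = (69.1 + 68.1 + 68.7 + 65.5 + 60.5 + 67.5 + 66.6)/7 = 66.5714
Deviations from mean: 2.5286, 1.5286, 2.1286, -1.0714, -6.0714, 0.9286, 0.0286
Σ(y_t−ȳ)(y_{t+1}−ȳ) = (3.8651) + (3.2537) + (-2.2806) + (6.5051) + (-5.6378) + (0.0265) = 5.7320
Denominator Σ(y_t−ȳ)² = 52.1343
r_1 = 5.7320 / 52.1343 = 0.110

0.110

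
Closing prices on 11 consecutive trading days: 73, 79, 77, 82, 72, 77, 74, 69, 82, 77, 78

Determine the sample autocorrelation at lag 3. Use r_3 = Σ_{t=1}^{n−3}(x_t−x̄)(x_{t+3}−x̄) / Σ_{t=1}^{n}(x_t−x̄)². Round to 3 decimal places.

-0.129

Mean x̄ = (73 + 79 + 77 + 82 + 72 + 77 + 74 + 69 + 82 + 77 + 78)/11 = 76.3636
Numerator Σ_{t=1}^{8}(x_t−x̄)(x_{t+3}−x̄) = -21.2149
Denominator Σ(x_t−x̄)² = 164.5455
r_3 = -21.2149 / 164.5455 = -0.129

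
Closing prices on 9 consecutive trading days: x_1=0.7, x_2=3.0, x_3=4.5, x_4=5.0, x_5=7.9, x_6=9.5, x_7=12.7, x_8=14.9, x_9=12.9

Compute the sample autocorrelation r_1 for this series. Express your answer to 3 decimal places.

Mean x̄ = (0.7 + 3.0 + 4.5 + 5.0 + 7.9 + 9.5 + 12.7 + 14.9 + 12.9)/9 = 7.9000
Numerator Σ_{t=1}^{8}(x_t−x̄)(x_{t+1}−x̄) = 138.0800
Denominator Σ(x_t−x̄)² = 195.4200
r_1 = 138.0800 / 195.4200 = 0.707

0.707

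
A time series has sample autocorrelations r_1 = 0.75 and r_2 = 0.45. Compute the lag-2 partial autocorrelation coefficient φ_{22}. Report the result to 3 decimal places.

φ_{22} = (r_2 − r_1²) / (1 − r_1²)
r_1² = (0.75)² = 0.5625
Numerator = 0.45 − 0.5625 = -0.1125; denominator = 1 − 0.5625 = 0.4375
φ_{22} = -0.1125 / 0.4375 = -0.257

-0.257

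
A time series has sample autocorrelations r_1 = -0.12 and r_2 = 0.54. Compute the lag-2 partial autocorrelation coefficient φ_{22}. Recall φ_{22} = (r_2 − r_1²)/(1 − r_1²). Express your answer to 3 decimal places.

0.533

φ_{22} = (r_2 − r_1²) / (1 − r_1²)
r_1² = (-0.12)² = 0.0144
Numerator = 0.54 − 0.0144 = 0.5256; denominator = 1 − 0.0144 = 0.9856
φ_{22} = 0.5256 / 0.9856 = 0.533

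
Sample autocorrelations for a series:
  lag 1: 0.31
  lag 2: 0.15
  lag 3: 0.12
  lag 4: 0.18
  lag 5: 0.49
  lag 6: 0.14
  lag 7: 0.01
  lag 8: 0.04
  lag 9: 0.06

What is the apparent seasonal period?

The largest autocorrelation is r_5 = 0.49; the remaining lags stay at or below 0.31. The elevated value at lag 1 (0.31), dropping to 0.15 at lag 2, reflects decaying short-term dependence rather than seasonality.
The dominant spike at lag 5 indicates a seasonal period of 5.

5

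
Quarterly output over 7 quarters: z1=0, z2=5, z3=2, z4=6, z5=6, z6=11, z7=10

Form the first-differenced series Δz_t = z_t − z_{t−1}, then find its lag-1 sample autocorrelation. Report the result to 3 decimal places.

First differences Δz: 5, -3, 4, 0, 5, -1
Mean of differences = 1.6667
Numerator Σ(Δz_t−Δz̄)(Δz_{t+1}−Δz̄) = -44.7778
Denominator Σ(Δz_t−Δz̄)² = 59.3333
r_1(Δz) = -44.7778 / 59.3333 = -0.755

-0.755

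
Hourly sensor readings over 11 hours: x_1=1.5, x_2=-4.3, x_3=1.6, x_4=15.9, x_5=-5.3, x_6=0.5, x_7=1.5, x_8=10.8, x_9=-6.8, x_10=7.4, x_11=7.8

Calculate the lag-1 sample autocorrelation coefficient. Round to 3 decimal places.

-0.382

Mean x̄ = (1.5 − 4.3 + 1.6 + 15.9 − 5.3 + 0.5 + 1.5 + 10.8 − 6.8 + 7.4 + 7.8)/11 = 2.7818
Numerator Σ_{t=1}^{10}(x_t−x̄)(x_{t+1}−x̄) = -190.8912
Denominator Σ(x_t−x̄)² = 500.0564
r_1 = -190.8912 / 500.0564 = -0.382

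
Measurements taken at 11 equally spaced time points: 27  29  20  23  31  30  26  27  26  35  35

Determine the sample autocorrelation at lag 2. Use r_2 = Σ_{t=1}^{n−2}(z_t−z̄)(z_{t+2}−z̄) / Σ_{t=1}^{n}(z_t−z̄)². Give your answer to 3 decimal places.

-0.260

Mean z̄ = (27 + 29 + 20 + 23 + 31 + 30 + 26 + 27 + 26 + 35 + 35)/11 = 28.0909
Numerator Σ_{t=1}^{9}(z_t−z̄)(z_{t+2}−z̄) = -54.8347
Denominator Σ(z_t−z̄)² = 210.9091
r_2 = -54.8347 / 210.9091 = -0.260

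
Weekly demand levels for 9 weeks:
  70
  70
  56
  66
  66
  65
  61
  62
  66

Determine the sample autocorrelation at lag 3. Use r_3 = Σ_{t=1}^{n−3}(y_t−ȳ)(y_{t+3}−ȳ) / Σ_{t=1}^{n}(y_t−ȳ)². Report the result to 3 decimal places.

0.021

Mean ȳ = (70 + 70 + 56 + 66 + 66 + 65 + 61 + 62 + 66)/9 = 64.6667
Σ(y_t−ȳ)(y_{t+3}−ȳ) = (7.1111) + (7.1111) + (-2.8889) + (-4.8889) + (-3.5556) + (0.4444) = 3.3333
Denominator Σ(y_t−ȳ)² = 158.0000
r_3 = 3.3333 / 158.0000 = 0.021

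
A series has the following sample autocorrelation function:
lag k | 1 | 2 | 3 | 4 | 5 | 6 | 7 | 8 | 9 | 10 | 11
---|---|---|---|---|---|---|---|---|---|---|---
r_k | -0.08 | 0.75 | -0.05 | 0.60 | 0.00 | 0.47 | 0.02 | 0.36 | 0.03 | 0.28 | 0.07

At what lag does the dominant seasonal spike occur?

2

The largest autocorrelation is r_2 = 0.75, with weaker echoes at lags 4 (0.60), 6 (0.47), 8 (0.36) and 10 (0.28); the remaining lags stay at or below 0.07.
The dominant spike at lag 2 indicates a seasonal period of 2.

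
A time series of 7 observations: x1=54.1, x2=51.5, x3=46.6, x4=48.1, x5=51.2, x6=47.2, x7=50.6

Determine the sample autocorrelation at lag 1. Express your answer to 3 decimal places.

Mean x̄ = (54.1 + 51.5 + 46.6 + 48.1 + 51.2 + 47.2 + 50.6)/7 = 49.9000
Deviations from mean: 4.2000, 1.6000, -3.3000, -1.8000, 1.3000, -2.7000, 0.7000
Σ(x_t−x̄)(x_{t+1}−x̄) = (6.7200) + (-5.2800) + (5.9400) + (-2.3400) + (-3.5100) + (-1.8900) = -0.3600
Denominator Σ(x_t−x̄)² = 43.8000
r_1 = -0.3600 / 43.8000 = -0.008

-0.008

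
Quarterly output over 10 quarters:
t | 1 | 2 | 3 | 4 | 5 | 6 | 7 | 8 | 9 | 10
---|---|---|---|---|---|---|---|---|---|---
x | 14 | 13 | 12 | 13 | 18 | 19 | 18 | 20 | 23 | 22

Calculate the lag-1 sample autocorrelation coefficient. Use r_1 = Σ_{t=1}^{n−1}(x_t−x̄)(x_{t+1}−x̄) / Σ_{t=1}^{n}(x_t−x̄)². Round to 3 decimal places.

Mean x̄ = (14 + 13 + 12 + 13 + 18 + 19 + 18 + 20 + 23 + 22)/10 = 17.2000
Numerator Σ_{t=1}^{9}(x_t−x̄)(x_{t+1}−x̄) = 102.9600
Denominator Σ(x_t−x̄)² = 141.6000
r_1 = 102.9600 / 141.6000 = 0.727

0.727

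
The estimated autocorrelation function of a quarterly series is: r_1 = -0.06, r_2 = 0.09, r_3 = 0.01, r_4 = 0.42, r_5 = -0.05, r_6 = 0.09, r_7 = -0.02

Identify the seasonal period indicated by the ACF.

4

The largest autocorrelation is r_4 = 0.42; the remaining lags stay at or below 0.09.
The dominant spike at lag 4 indicates a seasonal period of 4.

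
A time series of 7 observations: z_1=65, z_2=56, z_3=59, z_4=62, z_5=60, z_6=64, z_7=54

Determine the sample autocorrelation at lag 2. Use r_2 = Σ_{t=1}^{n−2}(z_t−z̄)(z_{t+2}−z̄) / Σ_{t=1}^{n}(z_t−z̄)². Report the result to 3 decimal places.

-0.051

Mean z̄ = (65 + 56 + 59 + 62 + 60 + 64 + 54)/7 = 60.0000
Numerator Σ_{t=1}^{5}(z_t−z̄)(z_{t+2}−z̄) = -5.0000
Denominator Σ(z_t−z̄)² = 98.0000
r_2 = -5.0000 / 98.0000 = -0.051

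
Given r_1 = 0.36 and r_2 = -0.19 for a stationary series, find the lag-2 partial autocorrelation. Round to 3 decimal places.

-0.367

φ_{22} = (r_2 − r_1²) / (1 − r_1²)
r_1² = (0.36)² = 0.1296
Numerator = -0.19 − 0.1296 = -0.3196; denominator = 1 − 0.1296 = 0.8704
φ_{22} = -0.3196 / 0.8704 = -0.367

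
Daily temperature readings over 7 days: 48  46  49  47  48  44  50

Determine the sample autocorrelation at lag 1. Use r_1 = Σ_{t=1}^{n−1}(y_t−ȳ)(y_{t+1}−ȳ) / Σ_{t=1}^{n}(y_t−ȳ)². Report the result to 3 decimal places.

-0.622

Mean ȳ = (48 + 46 + 49 + 47 + 48 + 44 + 50)/7 = 47.4286
Numerator Σ_{t=1}^{6}(y_t−ȳ)(y_{t+1}−ȳ) = -14.7551
Denominator Σ(y_t−ȳ)² = 23.7143
r_1 = -14.7551 / 23.7143 = -0.622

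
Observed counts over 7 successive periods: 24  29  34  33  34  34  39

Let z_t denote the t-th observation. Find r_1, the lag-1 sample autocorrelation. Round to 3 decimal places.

0.285

Mean z̄ = (24 + 29 + 34 + 33 + 34 + 34 + 39)/7 = 32.4286
Deviations from mean: -8.4286, -3.4286, 1.5714, 0.5714, 1.5714, 1.5714, 6.5714
Σ(z_t−z̄)(z_{t+1}−z̄) = (28.8980) + (-5.3878) + (0.8980) + (0.8980) + (2.4694) + (10.3265) = 38.1020
Denominator Σ(z_t−z̄)² = 133.7143
r_1 = 38.1020 / 133.7143 = 0.285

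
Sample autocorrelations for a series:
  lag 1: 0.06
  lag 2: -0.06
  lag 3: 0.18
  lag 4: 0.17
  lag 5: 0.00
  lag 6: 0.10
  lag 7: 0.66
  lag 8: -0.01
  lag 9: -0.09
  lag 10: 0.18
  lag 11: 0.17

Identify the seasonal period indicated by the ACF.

7

The largest autocorrelation is r_7 = 0.66; the remaining lags stay at or below 0.18.
The dominant spike at lag 7 indicates a seasonal period of 7.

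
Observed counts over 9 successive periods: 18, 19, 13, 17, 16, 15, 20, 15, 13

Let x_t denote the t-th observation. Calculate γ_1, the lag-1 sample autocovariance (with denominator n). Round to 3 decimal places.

-1.302

Mean x̄ = (18 + 19 + 13 + 17 + 16 + 15 + 20 + 15 + 13)/9 = 16.2222
Σ_{t=1}^{8}(x_t−x̄)(x_{t+1}−x̄) = -11.7160
γ_1 = -11.7160 / 9 = -1.302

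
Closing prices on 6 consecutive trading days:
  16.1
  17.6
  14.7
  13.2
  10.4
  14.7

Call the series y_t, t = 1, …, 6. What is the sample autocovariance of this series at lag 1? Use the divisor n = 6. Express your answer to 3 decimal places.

1.620

Mean ȳ = (16.1 + 17.6 + 14.7 + 13.2 + 10.4 + 14.7)/6 = 14.4500
Σ_{t=1}^{5}(y_t−ȳ)(y_{t+1}−ȳ) = 9.7225
γ_1 = 9.7225 / 6 = 1.620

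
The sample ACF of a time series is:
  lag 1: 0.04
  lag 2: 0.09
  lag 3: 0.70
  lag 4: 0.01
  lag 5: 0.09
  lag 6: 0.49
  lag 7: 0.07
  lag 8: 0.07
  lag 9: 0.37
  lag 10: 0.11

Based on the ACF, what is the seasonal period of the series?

3

The largest autocorrelation is r_3 = 0.70, with weaker echoes at lags 6 (0.49) and 9 (0.37); the remaining lags stay at or below 0.11.
The dominant spike at lag 3 indicates a seasonal period of 3.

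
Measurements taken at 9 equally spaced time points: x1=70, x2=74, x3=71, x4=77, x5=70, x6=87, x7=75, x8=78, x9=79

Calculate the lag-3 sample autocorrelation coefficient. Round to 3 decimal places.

-0.116

Mean x̄ = (70 + 74 + 71 + 77 + 70 + 87 + 75 + 78 + 79)/9 = 75.6667
Numerator Σ_{t=1}^{6}(x_t−x̄)(x_{t+3}−x̄) = -27.3333
Denominator Σ(x_t−x̄)² = 236.0000
r_3 = -27.3333 / 236.0000 = -0.116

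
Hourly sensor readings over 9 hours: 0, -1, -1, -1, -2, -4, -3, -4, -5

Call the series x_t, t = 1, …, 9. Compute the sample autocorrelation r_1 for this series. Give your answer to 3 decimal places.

0.551

Mean x̄ = (0 − 1 − 1 − 1 − 2 − 4 − 3 − 4 − 5)/9 = -2.3333
Numerator Σ_{t=1}^{8}(x_t−x̄)(x_{t+1}−x̄) = 13.2222
Denominator Σ(x_t−x̄)² = 24.0000
r_1 = 13.2222 / 24.0000 = 0.551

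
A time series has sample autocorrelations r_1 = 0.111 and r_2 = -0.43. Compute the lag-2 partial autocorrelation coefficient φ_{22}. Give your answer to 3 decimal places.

φ_{22} = (r_2 − r_1²) / (1 − r_1²)
r_1² = (0.111)² = 0.012321
Numerator = -0.43 − 0.0123 = -0.4423; denominator = 1 − 0.0123 = 0.9877
φ_{22} = -0.4423 / 0.9877 = -0.448

-0.448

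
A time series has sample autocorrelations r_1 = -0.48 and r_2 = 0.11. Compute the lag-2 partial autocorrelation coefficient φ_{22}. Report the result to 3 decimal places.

φ_{22} = (r_2 − r_1²) / (1 − r_1²)
r_1² = (-0.48)² = 0.2304
Numerator = 0.11 − 0.2304 = -0.1204; denominator = 1 − 0.2304 = 0.7696
φ_{22} = -0.1204 / 0.7696 = -0.156

-0.156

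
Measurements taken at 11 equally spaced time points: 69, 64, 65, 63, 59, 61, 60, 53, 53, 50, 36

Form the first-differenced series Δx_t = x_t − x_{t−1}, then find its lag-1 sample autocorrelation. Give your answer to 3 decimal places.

-0.087

First differences Δx: -5, 1, -2, -4, 2, -1, -7, 0, -3, -14
Mean of differences = -3.3000
Numerator Σ(Δx_t−Δx̄)(Δx_{t+1}−Δx̄) = -17.0900
Denominator Σ(Δx_t−Δx̄)² = 196.1000
r_1(Δx) = -17.0900 / 196.1000 = -0.087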